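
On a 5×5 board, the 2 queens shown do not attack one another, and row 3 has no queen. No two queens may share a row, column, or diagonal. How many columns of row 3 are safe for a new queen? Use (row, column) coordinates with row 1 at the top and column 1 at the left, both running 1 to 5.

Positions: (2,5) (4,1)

(2,5) attacks row 3 at column 5 and diagonals 4.
(4,1) attacks row 3 at column 1 and diagonals 2.
Attacked columns: {1, 2, 4, 5}. Safe: {3}.

1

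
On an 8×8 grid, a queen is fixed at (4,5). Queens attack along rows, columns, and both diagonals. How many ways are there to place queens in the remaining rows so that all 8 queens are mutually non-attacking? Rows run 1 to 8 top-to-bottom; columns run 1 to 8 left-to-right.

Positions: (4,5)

Branch on row 1: col 1 → 0; col 3 → 2; col 4 → 4; col 6 → 1; col 7 → 1.
Sum: 0 + 2 + 4 + 1 + 1 = 8.

8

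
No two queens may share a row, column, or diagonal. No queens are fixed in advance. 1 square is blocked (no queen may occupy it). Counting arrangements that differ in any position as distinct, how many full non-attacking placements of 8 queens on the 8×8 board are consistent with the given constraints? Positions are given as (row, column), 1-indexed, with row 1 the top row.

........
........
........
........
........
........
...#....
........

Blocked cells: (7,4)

84

Branch on row 1: col 1 → 4; col 2 → 8; col 3 → 13; col 4 → 18; col 5 → 15; col 6 → 15; col 7 → 8; col 8 → 3.
Sum: 4 + 8 + 13 + 18 + 15 + 15 + 8 + 3 = 84.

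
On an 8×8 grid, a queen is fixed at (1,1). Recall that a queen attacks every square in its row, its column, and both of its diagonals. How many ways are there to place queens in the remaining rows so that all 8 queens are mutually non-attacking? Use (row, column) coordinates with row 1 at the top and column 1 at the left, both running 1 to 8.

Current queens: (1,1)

Branch on row 2: col 3 → 0; col 4 → 0; col 5 → 1; col 6 → 1; col 7 → 2; col 8 → 0.
Sum: 0 + 0 + 1 + 1 + 2 + 0 = 4.

4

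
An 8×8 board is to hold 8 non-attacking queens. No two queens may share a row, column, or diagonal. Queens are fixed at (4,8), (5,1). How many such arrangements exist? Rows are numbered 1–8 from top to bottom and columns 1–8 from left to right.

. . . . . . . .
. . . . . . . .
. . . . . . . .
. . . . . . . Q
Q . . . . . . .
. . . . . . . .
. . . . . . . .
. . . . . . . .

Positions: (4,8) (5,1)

Branch on row 1: col 2 → 1; col 3 → 1; col 4 → 0; col 6 → 1; col 7 → 0.
Sum: 1 + 1 + 0 + 1 + 0 = 3.

3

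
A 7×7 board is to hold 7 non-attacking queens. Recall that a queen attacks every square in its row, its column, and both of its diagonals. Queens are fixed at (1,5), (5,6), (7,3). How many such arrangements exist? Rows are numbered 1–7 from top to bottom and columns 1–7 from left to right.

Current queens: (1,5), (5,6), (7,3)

1

Branch on row 2: col 1 → 0; col 2 → 0; col 7 → 1.
Sum: 0 + 0 + 1 = 1.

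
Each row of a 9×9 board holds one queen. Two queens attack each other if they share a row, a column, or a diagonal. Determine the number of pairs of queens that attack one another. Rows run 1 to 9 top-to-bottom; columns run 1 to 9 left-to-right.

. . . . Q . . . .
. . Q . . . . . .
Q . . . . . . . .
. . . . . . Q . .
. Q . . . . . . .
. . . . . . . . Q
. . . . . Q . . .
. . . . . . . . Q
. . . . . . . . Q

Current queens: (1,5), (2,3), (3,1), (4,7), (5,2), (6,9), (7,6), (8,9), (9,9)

Same column: (6,9)–(8,9) (column 9); (6,9)–(9,9) (column 9); (8,9)–(9,9) (column 9).
Same diagonal: (2,3)–(8,9) (|2−8| = |3−9| = 6); (4,7)–(6,9) (|4−6| = |7−9| = 2).
Total attacking pairs: 5.

5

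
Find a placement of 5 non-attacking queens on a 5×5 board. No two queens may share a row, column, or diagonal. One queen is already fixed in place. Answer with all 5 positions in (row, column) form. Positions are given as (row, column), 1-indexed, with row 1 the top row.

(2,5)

Row 1: attacked by (2,5)→{4,5}. Safe: 1, 2, 3. Place at column 2.
Row 3: attacked by (1,2)→{2,4}; (2,5)→{4,5}. Safe: 1, 3. Place at column 3.
Row 4: attacked by (1,2)→{2,5}; (2,5)→{3,5}; (3,3)→{2,3,4}. Safe: 1. Place at column 1.
Row 5: attacked by (1,2)→{2}; (2,5)→{2,5}; (3,3)→{1,3,5}; (4,1)→{1,2}. Safe: 4. Place at column 4.
Columns [2, 5, 3, 1, 4], r−c [-1, -3, 0, 3, 1], r+c [3, 7, 6, 5, 9] are all distinct, so no two queens attack.

(1,2) (2,5) (3,3) (4,1) (5,4)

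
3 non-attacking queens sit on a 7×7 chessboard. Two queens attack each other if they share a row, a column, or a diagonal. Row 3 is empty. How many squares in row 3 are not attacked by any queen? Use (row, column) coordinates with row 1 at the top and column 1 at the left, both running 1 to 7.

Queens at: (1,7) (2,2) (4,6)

(1,7) attacks row 3 at column 7 and diagonals 5.
(2,2) attacks row 3 at column 2 and diagonals 1, 3.
(4,6) attacks row 3 at column 6 and diagonals 5, 7.
Attacked columns: {1, 2, 3, 5, 6, 7}. Safe: {4}.

1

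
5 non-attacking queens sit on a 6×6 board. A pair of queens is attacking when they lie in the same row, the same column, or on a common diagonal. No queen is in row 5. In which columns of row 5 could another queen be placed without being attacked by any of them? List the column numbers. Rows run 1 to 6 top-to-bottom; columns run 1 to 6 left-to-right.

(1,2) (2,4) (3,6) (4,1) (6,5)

(1,2) attacks row 5 at column 2 and diagonals 6.
(2,4) attacks row 5 at column 4 and diagonals 1.
(3,6) attacks row 5 at column 6 and diagonals 4.
(4,1) attacks row 5 at column 1 and diagonals 2.
(6,5) attacks row 5 at column 5 and diagonals 4, 6.
Attacked columns: {1, 2, 4, 5, 6}. Safe: {3}.

columns 3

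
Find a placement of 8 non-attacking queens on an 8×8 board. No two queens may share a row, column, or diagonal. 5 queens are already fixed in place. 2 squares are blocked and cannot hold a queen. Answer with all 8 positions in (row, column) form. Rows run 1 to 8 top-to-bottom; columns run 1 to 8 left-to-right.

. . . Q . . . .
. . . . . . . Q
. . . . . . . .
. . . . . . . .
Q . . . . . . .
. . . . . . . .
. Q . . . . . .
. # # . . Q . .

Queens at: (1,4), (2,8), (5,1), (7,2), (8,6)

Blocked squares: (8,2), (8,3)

Row 3: attacked by (1,4)→{2,4,6}; (2,8)→{7,8}; (5,1)→{1,3}; (7,2)→{2,6}; (8,6)→{1,6}. Safe: 5. Place at column 5.
Row 4: attacked by (1,4)→{1,4,7}; (2,8)→{6,8}; (3,5)→{4,5,6}; (5,1)→{1,2}; (7,2)→{2,5}; (8,6)→{2,6}. Safe: 3. Place at column 3.
Row 6: attacked by (1,4)→{4}; (2,8)→{4,8}; (3,5)→{2,5,8}; (4,3)→{1,3,5}; (5,1)→{1,2}; (7,2)→{1,2,3}; (8,6)→{4,6,8}. Safe: 7. Place at column 7.
Columns [4, 8, 5, 3, 1, 7, 2, 6], r−c [-3, -6, -2, 1, 4, -1, 5, 2], r+c [5, 10, 8, 7, 6, 13, 9, 14] are all distinct, so no two queens attack.

(1,4) (2,8) (3,5) (4,3) (5,1) (6,7) (7,2) (8,6)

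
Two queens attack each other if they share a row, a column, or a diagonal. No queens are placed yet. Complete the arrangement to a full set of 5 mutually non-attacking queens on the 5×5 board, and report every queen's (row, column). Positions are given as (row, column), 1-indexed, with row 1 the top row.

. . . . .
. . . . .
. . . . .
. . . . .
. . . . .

(1,2) (2,5) (3,3) (4,1) (5,4)

Row 1: Safe: 1, 2, 3, 4, 5. Place at column 2.
Row 2: attacked by (1,2)→{1,2,3}. Safe: 4, 5. Place at column 5.
Row 3: attacked by (1,2)→{2,4}; (2,5)→{4,5}. Safe: 1, 3. Place at column 3.
Row 4: attacked by (1,2)→{2,5}; (2,5)→{3,5}; (3,3)→{2,3,4}. Safe: 1. Place at column 1.
Row 5: attacked by (1,2)→{2}; (2,5)→{2,5}; (3,3)→{1,3,5}; (4,1)→{1,2}. Safe: 4. Place at column 4.
Columns [2, 5, 3, 1, 4], r−c [-1, -3, 0, 3, 1], r+c [3, 7, 6, 5, 9] are all distinct, so no two queens attack.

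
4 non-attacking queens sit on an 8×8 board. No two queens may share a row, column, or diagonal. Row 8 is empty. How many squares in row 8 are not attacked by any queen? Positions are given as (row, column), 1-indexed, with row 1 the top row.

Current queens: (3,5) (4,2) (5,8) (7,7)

3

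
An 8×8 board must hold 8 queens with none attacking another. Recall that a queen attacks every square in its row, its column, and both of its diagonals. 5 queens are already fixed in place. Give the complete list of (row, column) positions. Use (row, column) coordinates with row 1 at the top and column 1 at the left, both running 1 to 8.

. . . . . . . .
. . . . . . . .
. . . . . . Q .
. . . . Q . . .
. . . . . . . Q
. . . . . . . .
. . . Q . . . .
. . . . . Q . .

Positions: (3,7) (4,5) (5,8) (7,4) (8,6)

Row 1: attacked by (3,7)→{5,7}; (4,5)→{2,5,8}; (5,8)→{4,8}; (7,4)→{4}; (8,6)→{6}. Safe: 1, 3. Place at column 3.
Row 2: attacked by (1,3)→{2,3,4}; (3,7)→{6,7,8}; (4,5)→{3,5,7}; (5,8)→{5,8}; (7,4)→{4}; (8,6)→{6}. Safe: 1. Place at column 1.
Row 6: attacked by (1,3)→{3,8}; (2,1)→{1,5}; (3,7)→{4,7}; (4,5)→{3,5,7}; (5,8)→{7,8}; (7,4)→{3,4,5}; (8,6)→{4,6,8}. Safe: 2. Place at column 2.
Columns [3, 1, 7, 5, 8, 2, 4, 6], r−c [-2, 1, -4, -1, -3, 4, 3, 2], r+c [4, 3, 10, 9, 13, 8, 11, 14] are all distinct, so no two queens attack.

(1,3) (2,1) (3,7) (4,5) (5,8) (6,2) (7,4) (8,6)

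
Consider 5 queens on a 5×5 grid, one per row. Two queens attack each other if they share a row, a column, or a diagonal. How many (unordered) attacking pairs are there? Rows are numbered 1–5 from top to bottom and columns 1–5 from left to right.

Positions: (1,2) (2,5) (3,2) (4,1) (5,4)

3

Same column: (1,2)–(3,2) (column 2).
Same diagonal: (3,2)–(4,1) (|3−4| = |2−1| = 1); (3,2)–(5,4) (|3−5| = |2−4| = 2).
Total attacking pairs: 3.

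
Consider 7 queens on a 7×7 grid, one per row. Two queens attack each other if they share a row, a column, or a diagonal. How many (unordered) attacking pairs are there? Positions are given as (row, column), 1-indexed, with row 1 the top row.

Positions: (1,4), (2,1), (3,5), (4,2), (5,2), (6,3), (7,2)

Same column: (4,2)–(5,2) (column 2); (4,2)–(7,2) (column 2); (5,2)–(7,2) (column 2).
Same diagonal: (5,2)–(6,3) (|5−6| = |2−3| = 1); (6,3)–(7,2) (|6−7| = |3−2| = 1).
Total attacking pairs: 5.

5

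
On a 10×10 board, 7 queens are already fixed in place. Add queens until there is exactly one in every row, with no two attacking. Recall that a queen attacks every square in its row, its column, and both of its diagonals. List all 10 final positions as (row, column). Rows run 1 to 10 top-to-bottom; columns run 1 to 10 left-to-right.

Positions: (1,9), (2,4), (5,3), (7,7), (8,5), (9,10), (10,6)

Row 3: attacked by (1,9)→{7,9}; (2,4)→{3,4,5}; (5,3)→{1,3,5}; (7,7)→{3,7}; (8,5)→{5,10}; (9,10)→{4,10}; (10,6)→{6}. Safe: 2, 8. Place at column 2.
Row 4: attacked by (1,9)→{6,9}; (2,4)→{2,4,6}; (3,2)→{1,2,3}; (5,3)→{2,3,4}; (7,7)→{4,7,10}; (8,5)→{1,5,9}; (9,10)→{5,10}; (10,6)→{6}. Safe: 8. Place at column 8.
Row 6: attacked by (1,9)→{4,9}; (2,4)→{4,8}; (3,2)→{2,5}; (4,8)→{6,8,10}; (5,3)→{2,3,4}; (7,7)→{6,7,8}; (8,5)→{3,5,7}; (9,10)→{7,10}; (10,6)→{2,6,10}. Safe: 1. Place at column 1.
Columns [9, 4, 2, 8, 3, 1, 7, 5, 10, 6], r−c [-8, -2, 1, -4, 2, 5, 0, 3, -1, 4], r+c [10, 6, 5, 12, 8, 7, 14, 13, 19, 16] are all distinct, so no two queens attack.

(1,9) (2,4) (3,2) (4,8) (5,3) (6,1) (7,7) (8,5) (9,10) (10,6)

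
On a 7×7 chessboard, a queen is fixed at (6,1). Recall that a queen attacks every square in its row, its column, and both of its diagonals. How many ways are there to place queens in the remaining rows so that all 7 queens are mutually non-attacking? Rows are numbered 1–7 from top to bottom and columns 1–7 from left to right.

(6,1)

7

Branch on row 1: col 2 → 1; col 3 → 1; col 4 → 2; col 5 → 2; col 7 → 1.
Sum: 1 + 1 + 2 + 2 + 1 = 7.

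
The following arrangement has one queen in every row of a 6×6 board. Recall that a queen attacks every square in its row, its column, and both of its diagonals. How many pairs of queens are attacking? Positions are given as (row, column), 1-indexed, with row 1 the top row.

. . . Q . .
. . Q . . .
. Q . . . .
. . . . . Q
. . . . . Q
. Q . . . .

6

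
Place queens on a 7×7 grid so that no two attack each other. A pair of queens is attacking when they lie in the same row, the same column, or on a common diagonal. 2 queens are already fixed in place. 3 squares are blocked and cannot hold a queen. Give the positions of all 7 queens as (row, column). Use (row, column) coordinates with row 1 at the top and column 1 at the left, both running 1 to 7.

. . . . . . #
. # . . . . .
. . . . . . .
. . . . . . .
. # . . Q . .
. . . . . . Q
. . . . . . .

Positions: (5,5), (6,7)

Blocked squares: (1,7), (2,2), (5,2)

Row 1: attacked by (5,5)→{1,5}; (6,7)→{2,7}. Blocked: 7. Safe: 3, 4, 6. Place at column 4.
Row 2: attacked by (1,4)→{3,4,5}; (5,5)→{2,5}; (6,7)→{3,7}. Blocked: 2. Safe: 1, 6. Place at column 6.
Row 3: attacked by (1,4)→{2,4,6}; (2,6)→{5,6,7}; (5,5)→{3,5,7}; (6,7)→{4,7}. Safe: 1. Place at column 1.
Row 4: attacked by (1,4)→{1,4,7}; (2,6)→{4,6}; (3,1)→{1,2}; (5,5)→{4,5,6}; (6,7)→{5,7}. Safe: 3. Place at column 3.
Row 7: attacked by (1,4)→{4}; (2,6)→{1,6}; (3,1)→{1,5}; (4,3)→{3,6}; (5,5)→{3,5,7}; (6,7)→{6,7}. Safe: 2. Place at column 2.
Columns [4, 6, 1, 3, 5, 7, 2], r−c [-3, -4, 2, 1, 0, -1, 5], r+c [5, 8, 4, 7, 10, 13, 9] are all distinct, so no two queens attack.

(1,4) (2,6) (3,1) (4,3) (5,5) (6,7) (7,2)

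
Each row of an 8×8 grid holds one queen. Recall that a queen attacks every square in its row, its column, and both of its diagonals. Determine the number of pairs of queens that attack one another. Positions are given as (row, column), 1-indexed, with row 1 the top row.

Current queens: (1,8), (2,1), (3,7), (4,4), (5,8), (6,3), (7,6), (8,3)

5

Same column: (1,8)–(5,8) (column 8); (6,3)–(8,3) (column 3).
Same diagonal: (1,8)–(6,3) (|1−6| = |8−3| = 5); (2,1)–(7,6) (|2−7| = |1−6| = 5); (5,8)–(7,6) (|5−7| = |8−6| = 2).
Total attacking pairs: 5.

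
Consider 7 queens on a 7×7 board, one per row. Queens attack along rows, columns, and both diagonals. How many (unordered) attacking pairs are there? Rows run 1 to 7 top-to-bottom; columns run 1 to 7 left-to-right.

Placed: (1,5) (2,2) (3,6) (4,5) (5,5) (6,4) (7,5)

Same column: (1,5)–(4,5) (column 5); (1,5)–(5,5) (column 5); (1,5)–(7,5) (column 5); (4,5)–(5,5) (column 5); (4,5)–(7,5) (column 5); (5,5)–(7,5) (column 5).
Same diagonal: (2,2)–(5,5) (|2−5| = |2−5| = 3); (3,6)–(4,5) (|3−4| = |6−5| = 1); (5,5)–(6,4) (|5−6| = |5−4| = 1); (6,4)–(7,5) (|6−7| = |4−5| = 1).
Total attacking pairs: 10.

10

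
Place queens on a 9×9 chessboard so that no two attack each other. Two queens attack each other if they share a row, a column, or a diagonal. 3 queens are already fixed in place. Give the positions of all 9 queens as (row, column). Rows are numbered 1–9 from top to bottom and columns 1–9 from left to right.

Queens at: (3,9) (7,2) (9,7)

(1,4) (2,6) (3,9) (4,3) (5,1) (6,8) (7,2) (8,5) (9,7)

Row 1: attacked by (3,9)→{7,9}; (7,2)→{2,8}; (9,7)→{7}. Safe: 1, 3, 4, 5, 6. Place at column 4.
Row 2: attacked by (1,4)→{3,4,5}; (3,9)→{8,9}; (7,2)→{2,7}; (9,7)→{7}. Safe: 1, 6. Place at column 6.
Row 4: attacked by (1,4)→{1,4,7}; (2,6)→{4,6,8}; (3,9)→{8,9}; (7,2)→{2,5}; (9,7)→{2,7}. Safe: 3. Place at column 3.
Row 5: attacked by (1,4)→{4,8}; (2,6)→{3,6,9}; (3,9)→{7,9}; (4,3)→{2,3,4}; (7,2)→{2,4}; (9,7)→{3,7}. Safe: 1, 5. Place at column 1.
Row 6: attacked by (1,4)→{4,9}; (2,6)→{2,6}; (3,9)→{6,9}; (4,3)→{1,3,5}; (5,1)→{1,2}; (7,2)→{1,2,3}; (9,7)→{4,7}. Safe: 8. Place at column 8.
Row 8: attacked by (1,4)→{4}; (2,6)→{6}; (3,9)→{4,9}; (4,3)→{3,7}; (5,1)→{1,4}; (6,8)→{6,8}; (7,2)→{1,2,3}; (9,7)→{6,7,8}. Safe: 5. Place at column 5.
Columns [4, 6, 9, 3, 1, 8, 2, 5, 7], r−c [-3, -4, -6, 1, 4, -2, 5, 3, 2], r+c [5, 8, 12, 7, 6, 14, 9, 13, 16] are all distinct, so no two queens attack.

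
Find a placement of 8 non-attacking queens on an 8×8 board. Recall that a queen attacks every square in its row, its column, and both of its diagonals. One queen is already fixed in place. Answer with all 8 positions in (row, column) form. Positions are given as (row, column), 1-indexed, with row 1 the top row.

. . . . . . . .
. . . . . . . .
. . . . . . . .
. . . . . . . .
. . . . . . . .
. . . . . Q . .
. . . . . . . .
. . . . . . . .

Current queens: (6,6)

Row 1: attacked by (6,6)→{1,6}. Safe: 2, 3, 4, 5, 7, 8. Place at column 4.
Row 2: attacked by (1,4)→{3,4,5}; (6,6)→{2,6}. Safe: 1, 7, 8. Place at column 7.
Row 3: attacked by (1,4)→{2,4,6}; (2,7)→{6,7,8}; (6,6)→{3,6}. Safe: 1, 5. Place at column 5.
Row 4: attacked by (1,4)→{1,4,7}; (2,7)→{5,7}; (3,5)→{4,5,6}; (6,6)→{4,6,8}. Safe: 2, 3. Place at column 3.
Row 5: attacked by (1,4)→{4,8}; (2,7)→{4,7}; (3,5)→{3,5,7}; (4,3)→{2,3,4}; (6,6)→{5,6,7}. Safe: 1. Place at column 1.
Row 7: attacked by (1,4)→{4}; (2,7)→{2,7}; (3,5)→{1,5}; (4,3)→{3,6}; (5,1)→{1,3}; (6,6)→{5,6,7}. Safe: 8. Place at column 8.
Row 8: attacked by (1,4)→{4}; (2,7)→{1,7}; (3,5)→{5}; (4,3)→{3,7}; (5,1)→{1,4}; (6,6)→{4,6,8}; (7,8)→{7,8}. Safe: 2. Place at column 2.
Columns [4, 7, 5, 3, 1, 6, 8, 2], r−c [-3, -5, -2, 1, 4, 0, -1, 6], r+c [5, 9, 8, 7, 6, 12, 15, 10] are all distinct, so no two queens attack.

(1,4) (2,7) (3,5) (4,3) (5,1) (6,6) (7,8) (8,2)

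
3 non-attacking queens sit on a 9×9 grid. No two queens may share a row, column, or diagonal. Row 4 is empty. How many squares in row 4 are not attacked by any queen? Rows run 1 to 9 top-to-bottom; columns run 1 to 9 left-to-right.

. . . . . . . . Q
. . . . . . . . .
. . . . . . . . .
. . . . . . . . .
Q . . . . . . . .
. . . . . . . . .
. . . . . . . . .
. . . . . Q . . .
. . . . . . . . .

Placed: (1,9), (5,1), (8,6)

5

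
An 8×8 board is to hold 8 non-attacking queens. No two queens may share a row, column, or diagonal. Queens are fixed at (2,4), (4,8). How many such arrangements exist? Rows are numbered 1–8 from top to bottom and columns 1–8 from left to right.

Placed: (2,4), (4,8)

3

Branch on row 1: col 1 → 0; col 2 → 1; col 6 → 1; col 7 → 1.
Sum: 0 + 1 + 1 + 1 = 3.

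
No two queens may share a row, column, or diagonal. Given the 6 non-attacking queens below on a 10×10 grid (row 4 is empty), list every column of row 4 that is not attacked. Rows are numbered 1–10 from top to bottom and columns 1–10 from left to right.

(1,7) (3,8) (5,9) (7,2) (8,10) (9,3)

columns 1

(1,7) attacks row 4 at column 7 and diagonals 4, 10.
(3,8) attacks row 4 at column 8 and diagonals 7, 9.
(5,9) attacks row 4 at column 9 and diagonals 8, 10.
(7,2) attacks row 4 at column 2 and diagonals 5.
(8,10) attacks row 4 at column 10 and diagonals 6.
(9,3) attacks row 4 at column 3 and diagonals 8.
Attacked columns: {2, 3, 4, 5, 6, 7, 8, 9, 10}. Safe: {1}.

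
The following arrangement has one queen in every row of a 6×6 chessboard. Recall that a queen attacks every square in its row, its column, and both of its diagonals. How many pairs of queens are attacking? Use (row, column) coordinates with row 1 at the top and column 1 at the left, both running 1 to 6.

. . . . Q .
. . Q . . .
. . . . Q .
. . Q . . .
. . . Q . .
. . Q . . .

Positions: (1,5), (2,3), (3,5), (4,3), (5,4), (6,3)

Same column: (1,5)–(3,5) (column 5); (2,3)–(4,3) (column 3); (2,3)–(6,3) (column 3); (4,3)–(6,3) (column 3).
Same diagonal: (4,3)–(5,4) (|4−5| = |3−4| = 1); (5,4)–(6,3) (|5−6| = |4−3| = 1).
Total attacking pairs: 6.

6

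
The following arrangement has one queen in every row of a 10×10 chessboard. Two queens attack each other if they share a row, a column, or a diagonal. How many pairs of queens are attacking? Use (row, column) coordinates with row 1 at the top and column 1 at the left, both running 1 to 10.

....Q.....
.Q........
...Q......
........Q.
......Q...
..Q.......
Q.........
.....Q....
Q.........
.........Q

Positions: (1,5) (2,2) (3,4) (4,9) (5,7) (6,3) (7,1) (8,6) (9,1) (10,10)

Same column: (7,1)–(9,1) (column 1).
Same diagonal: (2,2)–(10,10) (|2−10| = |2−10| = 8).
Total attacking pairs: 2.

2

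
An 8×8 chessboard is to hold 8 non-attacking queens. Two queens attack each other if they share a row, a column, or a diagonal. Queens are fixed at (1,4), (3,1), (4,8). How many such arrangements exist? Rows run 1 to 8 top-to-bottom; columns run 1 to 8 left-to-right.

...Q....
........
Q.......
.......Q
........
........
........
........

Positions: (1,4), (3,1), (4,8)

1

Branch on row 2: col 7 → 1.
Sum: 1 = 1.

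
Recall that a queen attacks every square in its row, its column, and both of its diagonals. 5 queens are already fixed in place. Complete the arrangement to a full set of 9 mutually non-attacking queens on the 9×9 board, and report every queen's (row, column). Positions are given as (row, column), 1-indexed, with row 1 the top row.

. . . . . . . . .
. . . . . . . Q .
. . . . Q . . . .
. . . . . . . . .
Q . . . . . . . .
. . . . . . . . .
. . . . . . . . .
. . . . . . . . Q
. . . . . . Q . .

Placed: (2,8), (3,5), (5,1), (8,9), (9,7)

(1,4) (2,8) (3,5) (4,3) (5,1) (6,6) (7,2) (8,9) (9,7)

Row 1: attacked by (2,8)→{7,8,9}; (3,5)→{3,5,7}; (5,1)→{1,5}; (8,9)→{2,9}; (9,7)→{7}. Safe: 4, 6. Place at column 4.
Row 4: attacked by (1,4)→{1,4,7}; (2,8)→{6,8}; (3,5)→{4,5,6}; (5,1)→{1,2}; (8,9)→{5,9}; (9,7)→{2,7}. Safe: 3. Place at column 3.
Row 6: attacked by (1,4)→{4,9}; (2,8)→{4,8}; (3,5)→{2,5,8}; (4,3)→{1,3,5}; (5,1)→{1,2}; (8,9)→{7,9}; (9,7)→{4,7}. Safe: 6. Place at column 6.
Row 7: attacked by (1,4)→{4}; (2,8)→{3,8}; (3,5)→{1,5,9}; (4,3)→{3,6}; (5,1)→{1,3}; (6,6)→{5,6,7}; (8,9)→{8,9}; (9,7)→{5,7,9}. Safe: 2. Place at column 2.
Columns [4, 8, 5, 3, 1, 6, 2, 9, 7], r−c [-3, -6, -2, 1, 4, 0, 5, -1, 2], r+c [5, 10, 8, 7, 6, 12, 9, 17, 16] are all distinct, so no two queens attack.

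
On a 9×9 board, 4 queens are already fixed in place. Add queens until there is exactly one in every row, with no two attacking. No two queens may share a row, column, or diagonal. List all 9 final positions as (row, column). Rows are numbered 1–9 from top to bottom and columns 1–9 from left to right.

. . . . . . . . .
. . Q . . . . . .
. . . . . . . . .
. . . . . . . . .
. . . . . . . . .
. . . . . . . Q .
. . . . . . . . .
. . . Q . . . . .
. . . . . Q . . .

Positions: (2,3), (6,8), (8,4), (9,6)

Row 1: attacked by (2,3)→{2,3,4}; (6,8)→{3,8}; (8,4)→{4}; (9,6)→{6}. Safe: 1, 5, 7, 9. Place at column 7.
Row 3: attacked by (1,7)→{5,7,9}; (2,3)→{2,3,4}; (6,8)→{5,8}; (8,4)→{4,9}; (9,6)→{6}. Safe: 1. Place at column 1.
Row 4: attacked by (1,7)→{4,7}; (2,3)→{1,3,5}; (3,1)→{1,2}; (6,8)→{6,8}; (8,4)→{4,8}; (9,6)→{1,6}. Safe: 9. Place at column 9.
Row 5: attacked by (1,7)→{3,7}; (2,3)→{3,6}; (3,1)→{1,3}; (4,9)→{8,9}; (6,8)→{7,8,9}; (8,4)→{1,4,7}; (9,6)→{2,6}. Safe: 5. Place at column 5.
Row 7: attacked by (1,7)→{1,7}; (2,3)→{3,8}; (3,1)→{1,5}; (4,9)→{6,9}; (5,5)→{3,5,7}; (6,8)→{7,8,9}; (8,4)→{3,4,5}; (9,6)→{4,6,8}. Safe: 2. Place at column 2.
Columns [7, 3, 1, 9, 5, 8, 2, 4, 6], r−c [-6, -1, 2, -5, 0, -2, 5, 4, 3], r+c [8, 5, 4, 13, 10, 14, 9, 12, 15] are all distinct, so no two queens attack.

(1,7) (2,3) (3,1) (4,9) (5,5) (6,8) (7,2) (8,4) (9,6)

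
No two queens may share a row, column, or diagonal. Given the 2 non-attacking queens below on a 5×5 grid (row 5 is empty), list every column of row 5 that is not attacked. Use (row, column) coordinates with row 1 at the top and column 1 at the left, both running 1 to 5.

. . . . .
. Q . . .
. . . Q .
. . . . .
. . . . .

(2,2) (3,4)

columns 1, 3

(2,2) attacks row 5 at column 2 and diagonals 5.
(3,4) attacks row 5 at column 4 and diagonals 2.
Attacked columns: {2, 4, 5}. Safe: {1, 3}.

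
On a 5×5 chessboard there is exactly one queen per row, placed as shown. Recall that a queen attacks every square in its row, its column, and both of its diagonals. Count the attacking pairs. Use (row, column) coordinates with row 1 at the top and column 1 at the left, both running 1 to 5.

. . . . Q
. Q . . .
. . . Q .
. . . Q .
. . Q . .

Same column: (3,4)–(4,4) (column 4).
Same diagonal: (2,2)–(4,4) (|2−4| = |2−4| = 2); (4,4)–(5,3) (|4−5| = |4−3| = 1).
Total attacking pairs: 3.

3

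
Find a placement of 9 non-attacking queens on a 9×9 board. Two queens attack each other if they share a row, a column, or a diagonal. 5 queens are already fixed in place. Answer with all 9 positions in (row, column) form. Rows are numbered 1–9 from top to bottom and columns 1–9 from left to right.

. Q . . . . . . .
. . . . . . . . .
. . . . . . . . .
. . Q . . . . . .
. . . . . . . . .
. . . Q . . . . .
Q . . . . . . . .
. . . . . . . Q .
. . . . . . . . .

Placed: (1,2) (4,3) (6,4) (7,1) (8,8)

(1,2) (2,9) (3,6) (4,3) (5,7) (6,4) (7,1) (8,8) (9,5)

Row 2: attacked by (1,2)→{1,2,3}; (4,3)→{1,3,5}; (6,4)→{4,8}; (7,1)→{1,6}; (8,8)→{2,8}. Safe: 7, 9. Place at column 9.
Row 3: attacked by (1,2)→{2,4}; (2,9)→{8,9}; (4,3)→{2,3,4}; (6,4)→{1,4,7}; (7,1)→{1,5}; (8,8)→{3,8}. Safe: 6. Place at column 6.
Row 5: attacked by (1,2)→{2,6}; (2,9)→{6,9}; (3,6)→{4,6,8}; (4,3)→{2,3,4}; (6,4)→{3,4,5}; (7,1)→{1,3}; (8,8)→{5,8}. Safe: 7. Place at column 7.
Row 9: attacked by (1,2)→{2}; (2,9)→{2,9}; (3,6)→{6}; (4,3)→{3,8}; (5,7)→{3,7}; (6,4)→{1,4,7}; (7,1)→{1,3}; (8,8)→{7,8,9}. Safe: 5. Place at column 5.
Columns [2, 9, 6, 3, 7, 4, 1, 8, 5], r−c [-1, -7, -3, 1, -2, 2, 6, 0, 4], r+c [3, 11, 9, 7, 12, 10, 8, 16, 14] are all distinct, so no two queens attack.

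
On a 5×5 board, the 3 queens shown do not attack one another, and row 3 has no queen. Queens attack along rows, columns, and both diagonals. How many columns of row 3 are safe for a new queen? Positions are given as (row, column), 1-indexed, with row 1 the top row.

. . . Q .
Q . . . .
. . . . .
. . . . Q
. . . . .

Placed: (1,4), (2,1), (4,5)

(1,4) attacks row 3 at column 4 and diagonals 2.
(2,1) attacks row 3 at column 1 and diagonals 2.
(4,5) attacks row 3 at column 5 and diagonals 4.
Attacked columns: {1, 2, 4, 5}. Safe: {3}.

1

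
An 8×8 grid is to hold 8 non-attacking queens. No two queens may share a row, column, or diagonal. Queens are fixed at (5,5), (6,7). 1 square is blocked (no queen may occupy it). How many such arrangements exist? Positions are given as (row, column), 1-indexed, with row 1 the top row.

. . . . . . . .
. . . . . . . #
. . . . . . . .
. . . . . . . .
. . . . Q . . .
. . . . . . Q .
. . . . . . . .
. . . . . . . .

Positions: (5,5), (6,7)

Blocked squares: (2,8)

2

Branch on row 1: col 3 → 1; col 4 → 0; col 6 → 1; col 8 → 0.
Sum: 1 + 0 + 1 + 0 = 2.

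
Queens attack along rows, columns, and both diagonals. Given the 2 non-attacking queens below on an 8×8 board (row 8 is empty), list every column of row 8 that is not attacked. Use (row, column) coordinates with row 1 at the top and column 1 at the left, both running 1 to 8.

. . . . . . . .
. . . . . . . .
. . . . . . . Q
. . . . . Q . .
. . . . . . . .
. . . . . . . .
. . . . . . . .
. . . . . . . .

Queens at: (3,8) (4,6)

(3,8) attacks row 8 at column 8 and diagonals 3.
(4,6) attacks row 8 at column 6 and diagonals 2.
Attacked columns: {2, 3, 6, 8}. Safe: {1, 4, 5, 7}.

columns 1, 4, 5, 7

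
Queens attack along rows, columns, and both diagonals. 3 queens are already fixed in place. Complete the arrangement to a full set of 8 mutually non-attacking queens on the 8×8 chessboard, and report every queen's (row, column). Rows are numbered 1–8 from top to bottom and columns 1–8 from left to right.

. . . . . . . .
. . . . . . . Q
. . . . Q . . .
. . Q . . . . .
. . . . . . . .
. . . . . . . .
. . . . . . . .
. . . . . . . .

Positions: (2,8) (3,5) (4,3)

(1,4) (2,8) (3,5) (4,3) (5,1) (6,7) (7,2) (8,6)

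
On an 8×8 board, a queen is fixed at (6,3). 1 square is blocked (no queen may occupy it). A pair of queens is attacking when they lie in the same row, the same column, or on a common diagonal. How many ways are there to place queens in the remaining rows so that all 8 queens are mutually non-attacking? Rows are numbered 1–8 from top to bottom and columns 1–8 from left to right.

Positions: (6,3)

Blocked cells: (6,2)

4

Branch on row 1: col 1 → 0; col 2 → 0; col 4 → 2; col 5 → 1; col 6 → 1; col 7 → 0.
Sum: 0 + 0 + 2 + 1 + 1 + 0 = 4.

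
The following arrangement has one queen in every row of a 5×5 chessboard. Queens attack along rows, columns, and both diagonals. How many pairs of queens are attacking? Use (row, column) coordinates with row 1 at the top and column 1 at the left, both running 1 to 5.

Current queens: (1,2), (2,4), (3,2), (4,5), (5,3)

2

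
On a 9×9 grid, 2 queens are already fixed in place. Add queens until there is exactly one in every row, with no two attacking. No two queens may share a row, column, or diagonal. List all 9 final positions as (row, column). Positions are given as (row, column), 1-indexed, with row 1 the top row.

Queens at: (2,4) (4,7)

(1,8) (2,4) (3,1) (4,7) (5,5) (6,2) (7,6) (8,9) (9,3)

Row 1: attacked by (2,4)→{3,4,5}; (4,7)→{4,7}. Safe: 1, 2, 6, 8, 9. Place at column 8.
Row 3: attacked by (1,8)→{6,8}; (2,4)→{3,4,5}; (4,7)→{6,7,8}. Safe: 1, 2, 9. Place at column 1.
Row 5: attacked by (1,8)→{4,8}; (2,4)→{1,4,7}; (3,1)→{1,3}; (4,7)→{6,7,8}. Safe: 2, 5, 9. Place at column 5.
Row 6: attacked by (1,8)→{3,8}; (2,4)→{4,8}; (3,1)→{1,4}; (4,7)→{5,7,9}; (5,5)→{4,5,6}. Safe: 2. Place at column 2.
Row 7: attacked by (1,8)→{2,8}; (2,4)→{4,9}; (3,1)→{1,5}; (4,7)→{4,7}; (5,5)→{3,5,7}; (6,2)→{1,2,3}. Safe: 6. Place at column 6.
Row 8: attacked by (1,8)→{1,8}; (2,4)→{4}; (3,1)→{1,6}; (4,7)→{3,7}; (5,5)→{2,5,8}; (6,2)→{2,4}; (7,6)→{5,6,7}. Safe: 9. Place at column 9.
Row 9: attacked by (1,8)→{8}; (2,4)→{4}; (3,1)→{1,7}; (4,7)→{2,7}; (5,5)→{1,5,9}; (6,2)→{2,5}; (7,6)→{4,6,8}; (8,9)→{8,9}. Safe: 3. Place at column 3.
Columns [8, 4, 1, 7, 5, 2, 6, 9, 3], r−c [-7, -2, 2, -3, 0, 4, 1, -1, 6], r+c [9, 6, 4, 11, 10, 8, 13, 17, 12] are all distinct, so no two queens attack.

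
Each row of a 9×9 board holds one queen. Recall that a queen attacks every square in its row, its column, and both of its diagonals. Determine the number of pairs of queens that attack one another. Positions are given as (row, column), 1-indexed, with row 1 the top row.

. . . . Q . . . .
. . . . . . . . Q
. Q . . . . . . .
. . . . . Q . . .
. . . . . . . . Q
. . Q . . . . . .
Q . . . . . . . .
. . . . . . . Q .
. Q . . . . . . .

Same column: (2,9)–(5,9) (column 9); (3,2)–(9,2) (column 2).
Same diagonal: (1,5)–(5,9) (|1−5| = |5−9| = 4); (2,9)–(9,2) (|2−9| = |9−2| = 7).
Total attacking pairs: 4.

4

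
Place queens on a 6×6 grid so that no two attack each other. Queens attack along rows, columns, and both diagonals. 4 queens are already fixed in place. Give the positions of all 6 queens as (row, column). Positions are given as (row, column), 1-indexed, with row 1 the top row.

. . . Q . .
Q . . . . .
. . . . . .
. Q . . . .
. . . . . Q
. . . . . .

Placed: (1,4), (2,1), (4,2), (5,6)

Row 3: attacked by (1,4)→{2,4,6}; (2,1)→{1,2}; (4,2)→{1,2,3}; (5,6)→{4,6}. Safe: 5. Place at column 5.
Row 6: attacked by (1,4)→{4}; (2,1)→{1,5}; (3,5)→{2,5}; (4,2)→{2,4}; (5,6)→{5,6}. Safe: 3. Place at column 3.
Columns [4, 1, 5, 2, 6, 3], r−c [-3, 1, -2, 2, -1, 3], r+c [5, 3, 8, 6, 11, 9] are all distinct, so no two queens attack.

(1,4) (2,1) (3,5) (4,2) (5,6) (6,3)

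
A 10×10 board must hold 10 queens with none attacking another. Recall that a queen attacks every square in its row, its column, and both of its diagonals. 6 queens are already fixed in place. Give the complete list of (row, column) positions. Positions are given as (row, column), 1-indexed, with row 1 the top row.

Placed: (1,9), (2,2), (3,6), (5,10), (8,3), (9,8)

Row 4: attacked by (1,9)→{6,9}; (2,2)→{2,4}; (3,6)→{5,6,7}; (5,10)→{9,10}; (8,3)→{3,7}; (9,8)→{3,8}. Safe: 1. Place at column 1.
Row 6: attacked by (1,9)→{4,9}; (2,2)→{2,6}; (3,6)→{3,6,9}; (4,1)→{1,3}; (5,10)→{9,10}; (8,3)→{1,3,5}; (9,8)→{5,8}. Safe: 7. Place at column 7.
Row 7: attacked by (1,9)→{3,9}; (2,2)→{2,7}; (3,6)→{2,6,10}; (4,1)→{1,4}; (5,10)→{8,10}; (6,7)→{6,7,8}; (8,3)→{2,3,4}; (9,8)→{6,8,10}. Safe: 5. Place at column 5.
Row 10: attacked by (1,9)→{9}; (2,2)→{2,10}; (3,6)→{6}; (4,1)→{1,7}; (5,10)→{5,10}; (6,7)→{3,7}; (7,5)→{2,5,8}; (8,3)→{1,3,5}; (9,8)→{7,8,9}. Safe: 4. Place at column 4.
Columns [9, 2, 6, 1, 10, 7, 5, 3, 8, 4], r−c [-8, 0, -3, 3, -5, -1, 2, 5, 1, 6], r+c [10, 4, 9, 5, 15, 13, 12, 11, 17, 14] are all distinct, so no two queens attack.

(1,9) (2,2) (3,6) (4,1) (5,10) (6,7) (7,5) (8,3) (9,8) (10,4)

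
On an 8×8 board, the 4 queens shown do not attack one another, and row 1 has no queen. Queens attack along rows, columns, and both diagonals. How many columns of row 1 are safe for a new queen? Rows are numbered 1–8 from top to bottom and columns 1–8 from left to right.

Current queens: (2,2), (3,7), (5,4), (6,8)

(2,2) attacks row 1 at column 2 and diagonals 1, 3.
(3,7) attacks row 1 at column 7 and diagonals 5.
(5,4) attacks row 1 at column 4 and diagonals 8.
(6,8) attacks row 1 at column 8 and diagonals 3.
Attacked columns: {1, 2, 3, 4, 5, 7, 8}. Safe: {6}.

1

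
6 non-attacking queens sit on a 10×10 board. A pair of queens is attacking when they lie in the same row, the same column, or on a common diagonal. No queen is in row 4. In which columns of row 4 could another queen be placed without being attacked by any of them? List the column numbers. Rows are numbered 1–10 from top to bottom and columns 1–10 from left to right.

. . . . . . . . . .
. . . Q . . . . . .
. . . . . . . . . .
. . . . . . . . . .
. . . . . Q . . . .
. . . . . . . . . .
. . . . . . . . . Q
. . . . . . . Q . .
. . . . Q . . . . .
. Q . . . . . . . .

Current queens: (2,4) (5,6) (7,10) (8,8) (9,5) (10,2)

(2,4) attacks row 4 at column 4 and diagonals 2, 6.
(5,6) attacks row 4 at column 6 and diagonals 5, 7.
(7,10) attacks row 4 at column 10 and diagonals 7.
(8,8) attacks row 4 at column 8 and diagonals 4.
(9,5) attacks row 4 at column 5 and diagonals 10.
(10,2) attacks row 4 at column 2 and diagonals 8.
Attacked columns: {2, 4, 5, 6, 7, 8, 10}. Safe: {1, 3, 9}.

columns 1, 3, 9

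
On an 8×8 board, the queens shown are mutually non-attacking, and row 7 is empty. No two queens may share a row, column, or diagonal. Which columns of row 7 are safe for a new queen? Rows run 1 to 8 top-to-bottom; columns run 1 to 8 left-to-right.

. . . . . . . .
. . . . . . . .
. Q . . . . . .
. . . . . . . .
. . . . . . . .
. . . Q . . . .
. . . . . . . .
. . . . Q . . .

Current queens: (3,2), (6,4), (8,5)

(3,2) attacks row 7 at column 2 and diagonals 6.
(6,4) attacks row 7 at column 4 and diagonals 3, 5.
(8,5) attacks row 7 at column 5 and diagonals 4, 6.
Attacked columns: {2, 3, 4, 5, 6}. Safe: {1, 7, 8}.

columns 1, 7, 8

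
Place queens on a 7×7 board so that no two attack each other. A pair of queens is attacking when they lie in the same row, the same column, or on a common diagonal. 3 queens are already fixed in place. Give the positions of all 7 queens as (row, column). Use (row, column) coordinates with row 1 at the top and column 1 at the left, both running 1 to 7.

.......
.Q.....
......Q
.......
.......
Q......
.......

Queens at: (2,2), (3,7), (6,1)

(1,4) (2,2) (3,7) (4,5) (5,3) (6,1) (7,6)

Row 1: attacked by (2,2)→{1,2,3}; (3,7)→{5,7}; (6,1)→{1,6}. Safe: 4. Place at column 4.
Row 4: attacked by (1,4)→{1,4,7}; (2,2)→{2,4}; (3,7)→{6,7}; (6,1)→{1,3}. Safe: 5. Place at column 5.
Row 5: attacked by (1,4)→{4}; (2,2)→{2,5}; (3,7)→{5,7}; (4,5)→{4,5,6}; (6,1)→{1,2}. Safe: 3. Place at column 3.
Row 7: attacked by (1,4)→{4}; (2,2)→{2,7}; (3,7)→{3,7}; (4,5)→{2,5}; (5,3)→{1,3,5}; (6,1)→{1,2}. Safe: 6. Place at column 6.
Columns [4, 2, 7, 5, 3, 1, 6], r−c [-3, 0, -4, -1, 2, 5, 1], r+c [5, 4, 10, 9, 8, 7, 13] are all distinct, so no two queens attack.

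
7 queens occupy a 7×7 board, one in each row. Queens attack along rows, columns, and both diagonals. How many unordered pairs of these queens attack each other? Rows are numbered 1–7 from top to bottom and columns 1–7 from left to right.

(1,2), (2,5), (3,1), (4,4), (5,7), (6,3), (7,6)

All columns are distinct and no two queens satisfy |Δrow| = |Δcol|, so no pair attacks.

0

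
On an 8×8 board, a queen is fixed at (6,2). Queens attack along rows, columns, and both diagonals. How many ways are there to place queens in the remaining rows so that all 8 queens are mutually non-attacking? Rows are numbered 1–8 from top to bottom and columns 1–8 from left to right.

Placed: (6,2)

Branch on row 1: col 1 → 1; col 3 → 2; col 4 → 3; col 5 → 3; col 6 → 4; col 8 → 1.
Sum: 1 + 2 + 3 + 3 + 4 + 1 = 14.

14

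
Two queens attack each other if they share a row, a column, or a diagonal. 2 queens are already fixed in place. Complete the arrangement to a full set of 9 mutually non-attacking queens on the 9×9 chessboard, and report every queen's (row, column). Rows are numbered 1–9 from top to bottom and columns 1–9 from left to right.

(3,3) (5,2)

(1,4) (2,9) (3,3) (4,6) (5,2) (6,7) (7,5) (8,1) (9,8)

Row 1: attacked by (3,3)→{1,3,5}; (5,2)→{2,6}. Safe: 4, 7, 8, 9. Place at column 4.
Row 2: attacked by (1,4)→{3,4,5}; (3,3)→{2,3,4}; (5,2)→{2,5}. Safe: 1, 6, 7, 8, 9. Place at column 9.
Row 4: attacked by (1,4)→{1,4,7}; (2,9)→{7,9}; (3,3)→{2,3,4}; (5,2)→{1,2,3}. Safe: 5, 6, 8. Place at column 6.
Row 6: attacked by (1,4)→{4,9}; (2,9)→{5,9}; (3,3)→{3,6}; (4,6)→{4,6,8}; (5,2)→{1,2,3}. Safe: 7. Place at column 7.
Row 7: attacked by (1,4)→{4}; (2,9)→{4,9}; (3,3)→{3,7}; (4,6)→{3,6,9}; (5,2)→{2,4}; (6,7)→{6,7,8}. Safe: 1, 5. Place at column 5.
Row 8: attacked by (1,4)→{4}; (2,9)→{3,9}; (3,3)→{3,8}; (4,6)→{2,6}; (5,2)→{2,5}; (6,7)→{5,7,9}; (7,5)→{4,5,6}. Safe: 1. Place at column 1.
Row 9: attacked by (1,4)→{4}; (2,9)→{2,9}; (3,3)→{3,9}; (4,6)→{1,6}; (5,2)→{2,6}; (6,7)→{4,7}; (7,5)→{3,5,7}; (8,1)→{1,2}. Safe: 8. Place at column 8.
Columns [4, 9, 3, 6, 2, 7, 5, 1, 8], r−c [-3, -7, 0, -2, 3, -1, 2, 7, 1], r+c [5, 11, 6, 10, 7, 13, 12, 9, 17] are all distinct, so no two queens attack.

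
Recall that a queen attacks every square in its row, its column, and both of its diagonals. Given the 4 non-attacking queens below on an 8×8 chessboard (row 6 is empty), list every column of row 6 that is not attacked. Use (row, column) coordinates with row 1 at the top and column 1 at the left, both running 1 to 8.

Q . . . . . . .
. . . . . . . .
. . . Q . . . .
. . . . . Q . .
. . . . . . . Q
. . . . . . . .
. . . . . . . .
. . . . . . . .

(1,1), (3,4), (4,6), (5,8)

(1,1) attacks row 6 at column 1 and diagonals 6.
(3,4) attacks row 6 at column 4 and diagonals 1, 7.
(4,6) attacks row 6 at column 6 and diagonals 4, 8.
(5,8) attacks row 6 at column 8 and diagonals 7.
Attacked columns: {1, 4, 6, 7, 8}. Safe: {2, 3, 5}.

columns 2, 3, 5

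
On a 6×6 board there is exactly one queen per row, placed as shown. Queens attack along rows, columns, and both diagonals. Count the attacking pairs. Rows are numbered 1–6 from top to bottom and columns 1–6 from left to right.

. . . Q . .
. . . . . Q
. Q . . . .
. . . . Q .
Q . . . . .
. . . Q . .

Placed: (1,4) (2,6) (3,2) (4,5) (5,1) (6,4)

2

Same column: (1,4)–(6,4) (column 4).
Same diagonal: (1,4)–(3,2) (|1−3| = |4−2| = 2).
Total attacking pairs: 2.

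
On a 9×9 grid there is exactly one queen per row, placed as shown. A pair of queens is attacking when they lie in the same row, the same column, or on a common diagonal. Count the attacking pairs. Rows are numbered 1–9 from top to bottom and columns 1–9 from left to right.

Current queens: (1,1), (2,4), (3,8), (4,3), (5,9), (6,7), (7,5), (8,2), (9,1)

2

Same column: (1,1)–(9,1) (column 1).
Same diagonal: (8,2)–(9,1) (|8−9| = |2−1| = 1).
Total attacking pairs: 2.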